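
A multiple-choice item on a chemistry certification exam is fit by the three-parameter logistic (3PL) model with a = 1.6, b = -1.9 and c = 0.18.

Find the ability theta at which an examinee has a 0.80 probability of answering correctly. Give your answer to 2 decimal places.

P(theta) = c + (1 − c) · 1 / (1 + exp(−a(theta − b)))
Remove guessing floor: (0.80 − 0.18)/(1 − 0.18) = 0.7561
logit = ln(0.7561/0.2439) = 1.1314
theta = b + logit/(a) = -1.9 + 1.1314/1.6000 = -1.1929

-1.19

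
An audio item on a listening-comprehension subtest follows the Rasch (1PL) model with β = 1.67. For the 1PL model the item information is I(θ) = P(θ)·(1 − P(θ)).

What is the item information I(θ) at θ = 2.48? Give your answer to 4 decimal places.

P = 1/(1+e^{-0.8100}) = 0.6921
P(1−P) = 0.6921 × 0.3079 = 0.2131
I = P(1−P) = 0.21309

0.2131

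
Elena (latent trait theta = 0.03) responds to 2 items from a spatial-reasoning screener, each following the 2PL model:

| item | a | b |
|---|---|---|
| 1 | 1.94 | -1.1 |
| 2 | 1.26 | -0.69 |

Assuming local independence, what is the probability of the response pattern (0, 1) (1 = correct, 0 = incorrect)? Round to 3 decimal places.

0.072

P(theta) = 1 / (1 + exp(−a(theta − b)))
P_1 = 1/(1+e^{-2.1922}) = 0.8995
P_2 = 1/(1+e^{-0.9072}) = 0.7124
L = (1−P_1) × P_2 = 0.1005 × 0.7124 = 0.07157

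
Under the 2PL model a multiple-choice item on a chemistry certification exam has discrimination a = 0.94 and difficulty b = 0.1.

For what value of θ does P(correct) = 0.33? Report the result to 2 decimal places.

P(θ) = 1 / (1 + exp(−a(θ − b)))
logit = ln(0.3300/0.6700) = -0.7082
θ = b + logit/(a) = 0.1 + (-0.7082)/0.9400 = -0.6534

-0.65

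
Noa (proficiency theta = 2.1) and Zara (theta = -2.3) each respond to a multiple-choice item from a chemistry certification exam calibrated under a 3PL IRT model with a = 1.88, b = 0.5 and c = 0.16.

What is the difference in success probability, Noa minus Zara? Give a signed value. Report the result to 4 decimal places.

P(theta) = c + (1 − c) · 1 / (1 + exp(−a(theta − b)))
P(Noa) = 0.9605  [exponent 3.0080]
P(Zara) = 0.1643  [exponent -5.2640]
Difference = 0.9605 − 0.1643 = 0.7961

0.7961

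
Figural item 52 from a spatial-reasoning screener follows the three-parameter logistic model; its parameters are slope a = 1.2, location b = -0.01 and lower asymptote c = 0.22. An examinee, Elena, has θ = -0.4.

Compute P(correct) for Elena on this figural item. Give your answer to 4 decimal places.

P(θ) = c + (1 − c) · 1 / (1 + exp(−a(θ − b)))
Exponent: 1.2 × (-0.4 − (-0.01)) = -0.4680
1/(1 + e^{0.4680}) = 0.3851
P = 0.22 + 0.78 × 0.3851 = 0.5204

0.5204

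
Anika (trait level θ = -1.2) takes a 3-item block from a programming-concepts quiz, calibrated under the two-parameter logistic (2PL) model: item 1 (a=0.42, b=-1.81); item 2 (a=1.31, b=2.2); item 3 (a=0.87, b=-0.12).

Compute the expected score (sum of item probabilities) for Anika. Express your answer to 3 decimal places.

0.856

P(θ) = 1 / (1 + exp(−a(θ − b)))
P_1 = 1/(1+e^{-0.2562}) = 0.5637
P_2 = 1/(1+e^{4.4540}) = 0.0115
P_3 = 1/(1+e^{0.9396}) = 0.2810
E[score] = 0.5637 + 0.0115 + 0.2810 = 0.8562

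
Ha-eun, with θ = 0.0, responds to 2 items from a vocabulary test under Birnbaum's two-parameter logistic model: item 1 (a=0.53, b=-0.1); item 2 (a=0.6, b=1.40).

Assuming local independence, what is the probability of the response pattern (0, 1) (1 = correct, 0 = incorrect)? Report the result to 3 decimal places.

P(θ) = 1 / (1 + exp(−a(θ − b)))
P_1 = 1/(1+e^{-0.0530}) = 0.5132
P_2 = 1/(1+e^{0.8400}) = 0.3015
L = (1−P_1) × P_2 = 0.4868 × 0.3015 = 0.14677

0.147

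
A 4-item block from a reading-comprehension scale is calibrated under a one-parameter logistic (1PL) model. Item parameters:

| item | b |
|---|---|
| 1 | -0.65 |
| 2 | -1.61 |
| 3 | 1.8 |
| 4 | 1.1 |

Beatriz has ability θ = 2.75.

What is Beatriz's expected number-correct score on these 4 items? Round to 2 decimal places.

3.52

P(θ) = 1 / (1 + exp(−(θ − b)))
P_1 = 1/(1+e^{-3.4000}) = 0.9677
P_2 = 1/(1+e^{-4.3600}) = 0.9874
P_3 = 1/(1+e^{-0.9500}) = 0.7211
P_4 = 1/(1+e^{-1.6500}) = 0.8389
E[score] = 0.9677 + 0.9874 + 0.7211 + 0.8389 = 3.5151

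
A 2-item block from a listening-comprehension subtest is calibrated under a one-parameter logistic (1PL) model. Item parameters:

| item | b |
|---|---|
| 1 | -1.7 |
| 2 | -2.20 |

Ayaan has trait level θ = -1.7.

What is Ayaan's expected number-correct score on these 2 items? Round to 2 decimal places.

P(θ) = 1 / (1 + exp(−(θ − b)))
P_1 = 1/(1+e^{0.0000}) = 0.5000
P_2 = 1/(1+e^{-0.5000}) = 0.6225
E[score] = 0.5000 + 0.6225 = 1.1225

1.12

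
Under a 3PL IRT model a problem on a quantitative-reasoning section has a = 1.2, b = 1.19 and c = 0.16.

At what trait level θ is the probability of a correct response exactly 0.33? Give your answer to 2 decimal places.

P(θ) = c + (1 − c) · 1 / (1 + exp(−a(θ − b)))
Remove guessing floor: (0.33 − 0.16)/(1 − 0.16) = 0.2024
logit = ln(0.2024/0.7976) = -1.3715
θ = b + logit/(a) = 1.19 + (-1.3715)/1.2000 = 0.0471

0.05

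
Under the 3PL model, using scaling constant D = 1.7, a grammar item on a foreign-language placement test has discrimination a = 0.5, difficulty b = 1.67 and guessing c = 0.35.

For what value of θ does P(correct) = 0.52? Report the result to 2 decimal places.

0.45

P(θ) = c + (1 − c) · 1 / (1 + exp(−D·a(θ − b)))
Remove guessing floor: (0.52 − 0.35)/(1 − 0.35) = 0.2615
logit = ln(0.2615/0.7385) = -1.0380
θ = b + logit/(1.7·a) = 1.67 + (-1.0380)/0.8500 = 0.4488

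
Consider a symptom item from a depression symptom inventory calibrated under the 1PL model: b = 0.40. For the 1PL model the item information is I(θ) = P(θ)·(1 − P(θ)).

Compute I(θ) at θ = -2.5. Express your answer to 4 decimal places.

P = 1/(1+e^{2.9000}) = 0.0522
P(1−P) = 0.0522 × 0.9478 = 0.0494
I = P(1−P) = 0.04943

0.0494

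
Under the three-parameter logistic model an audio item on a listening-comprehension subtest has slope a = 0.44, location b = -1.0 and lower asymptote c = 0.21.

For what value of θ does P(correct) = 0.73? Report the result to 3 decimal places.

P(θ) = c + (1 − c) · 1 / (1 + exp(−a(θ − b)))
Remove guessing floor: (0.73 − 0.21)/(1 − 0.21) = 0.6582
logit = ln(0.6582/0.3418) = 0.6554
θ = b + logit/(a) = -1.0 + 0.6554/0.4400 = 0.4896

0.490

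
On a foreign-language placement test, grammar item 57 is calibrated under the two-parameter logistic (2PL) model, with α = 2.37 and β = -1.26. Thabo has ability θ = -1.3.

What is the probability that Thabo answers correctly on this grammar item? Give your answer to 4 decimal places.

P(θ) = 1 / (1 + exp(−α(θ − β)))
Exponent: 2.37 × (-1.3 − (-1.26)) = -0.0948
1/(1 + e^{0.0948}) = 0.4763

0.4763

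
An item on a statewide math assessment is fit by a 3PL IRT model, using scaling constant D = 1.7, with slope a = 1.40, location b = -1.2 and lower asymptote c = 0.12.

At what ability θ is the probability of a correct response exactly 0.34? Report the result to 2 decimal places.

P(θ) = c + (1 − c) · 1 / (1 + exp(−D·a(θ − b)))
Remove guessing floor: (0.34 − 0.12)/(1 − 0.12) = 0.2500
logit = ln(0.2500/0.7500) = -1.0986
θ = b + logit/(1.7·a) = -1.2 + (-1.0986)/2.3800 = -1.6616

-1.66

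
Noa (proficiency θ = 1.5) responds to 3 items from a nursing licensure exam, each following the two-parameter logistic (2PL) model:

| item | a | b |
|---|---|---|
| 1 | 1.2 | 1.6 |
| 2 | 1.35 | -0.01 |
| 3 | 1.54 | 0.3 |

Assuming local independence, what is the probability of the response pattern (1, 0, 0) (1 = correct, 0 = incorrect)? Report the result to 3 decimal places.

P(θ) = 1 / (1 + exp(−a(θ − b)))
P_1 = 1/(1+e^{0.1200}) = 0.4700
P_2 = 1/(1+e^{-2.0385}) = 0.8848
P_3 = 1/(1+e^{-1.8480}) = 0.8639
L = P_1 × (1−P_2) × (1−P_3) = 0.4700 × 0.1152 × 0.1361 = 0.00737

0.007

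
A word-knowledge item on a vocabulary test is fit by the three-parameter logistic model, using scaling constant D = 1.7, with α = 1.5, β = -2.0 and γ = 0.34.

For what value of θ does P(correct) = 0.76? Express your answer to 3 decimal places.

-1.781

P(θ) = γ + (1 − γ) · 1 / (1 + exp(−D·α(θ − β)))
Remove guessing floor: (0.76 − 0.34)/(1 − 0.34) = 0.6364
logit = ln(0.6364/0.3636) = 0.5596
θ = β + logit/(1.7·α) = -2.0 + 0.5596/2.5500 = -1.7805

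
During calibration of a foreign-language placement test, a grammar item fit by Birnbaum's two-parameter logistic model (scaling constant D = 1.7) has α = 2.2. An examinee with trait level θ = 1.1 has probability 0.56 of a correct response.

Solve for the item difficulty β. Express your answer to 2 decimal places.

1.04

P(θ) = 1 / (1 + exp(−D·α(θ − β)))
logit(0.56) = ln(0.56/0.44) = 0.2412
β = θ − logit/(1.7·α) = 1.1 − 0.2412/3.7400 = 1.0355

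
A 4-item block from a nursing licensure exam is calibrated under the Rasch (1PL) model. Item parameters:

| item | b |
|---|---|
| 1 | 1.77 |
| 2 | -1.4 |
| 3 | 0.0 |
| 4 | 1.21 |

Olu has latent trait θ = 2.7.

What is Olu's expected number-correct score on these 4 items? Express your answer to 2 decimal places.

3.45

P(θ) = 1 / (1 + exp(−(θ − b)))
P_1 = 1/(1+e^{-0.9300}) = 0.7171
P_2 = 1/(1+e^{-4.1000}) = 0.9837
P_3 = 1/(1+e^{-2.7000}) = 0.9370
P_4 = 1/(1+e^{-1.4900}) = 0.8161
E[score] = 0.7171 + 0.9837 + 0.9370 + 0.8161 = 3.4539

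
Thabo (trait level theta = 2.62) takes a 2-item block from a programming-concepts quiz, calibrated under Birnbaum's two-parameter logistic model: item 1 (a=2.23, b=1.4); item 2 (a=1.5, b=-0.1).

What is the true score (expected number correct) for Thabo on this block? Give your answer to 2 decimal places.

P(theta) = 1 / (1 + exp(−a(theta − b)))
P_1 = 1/(1+e^{-2.7206}) = 0.9382
P_2 = 1/(1+e^{-4.0800}) = 0.9834
E[score] = 0.9382 + 0.9834 = 1.9216

1.92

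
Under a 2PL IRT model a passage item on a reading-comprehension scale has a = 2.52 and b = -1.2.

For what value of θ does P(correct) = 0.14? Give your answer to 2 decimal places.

-1.92

P(θ) = 1 / (1 + exp(−a(θ − b)))
logit = ln(0.1400/0.8600) = -1.8153
θ = b + logit/(a) = -1.2 + (-1.8153)/2.5200 = -1.9204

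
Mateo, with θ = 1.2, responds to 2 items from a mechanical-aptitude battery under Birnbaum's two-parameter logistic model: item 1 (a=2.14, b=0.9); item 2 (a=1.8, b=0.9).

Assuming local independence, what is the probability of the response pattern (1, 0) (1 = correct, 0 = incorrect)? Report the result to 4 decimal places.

0.2412

P(θ) = 1 / (1 + exp(−a(θ − b)))
P_1 = 1/(1+e^{-0.6420}) = 0.6552
P_2 = 1/(1+e^{-0.5400}) = 0.6318
L = P_1 × (1−P_2) = 0.6552 × 0.3682 = 0.24124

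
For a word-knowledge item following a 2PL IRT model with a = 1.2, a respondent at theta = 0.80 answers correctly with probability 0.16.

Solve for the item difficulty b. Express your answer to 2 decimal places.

2.18

P(theta) = 1 / (1 + exp(−a(theta − b)))
logit(0.16) = ln(0.16/0.84) = -1.6582
b = theta − logit/(a) = 0.80 − (-1.6582)/1.2000 = 2.1819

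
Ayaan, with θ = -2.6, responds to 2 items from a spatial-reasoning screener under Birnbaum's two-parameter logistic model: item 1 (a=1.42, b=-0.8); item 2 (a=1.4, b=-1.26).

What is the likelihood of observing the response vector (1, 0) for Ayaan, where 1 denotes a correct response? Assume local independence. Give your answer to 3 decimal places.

0.062

P(θ) = 1 / (1 + exp(−a(θ − b)))
P_1 = 1/(1+e^{2.5560}) = 0.0720
P_2 = 1/(1+e^{1.8760}) = 0.1328
L = P_1 × (1−P_2) = 0.0720 × 0.8672 = 0.06246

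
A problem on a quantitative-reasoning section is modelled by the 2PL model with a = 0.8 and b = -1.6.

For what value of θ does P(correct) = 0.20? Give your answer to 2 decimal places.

P(θ) = 1 / (1 + exp(−a(θ − b)))
logit = ln(0.2000/0.8000) = -1.3863
θ = b + logit/(a) = -1.6 + (-1.3863)/0.8000 = -3.3329

-3.33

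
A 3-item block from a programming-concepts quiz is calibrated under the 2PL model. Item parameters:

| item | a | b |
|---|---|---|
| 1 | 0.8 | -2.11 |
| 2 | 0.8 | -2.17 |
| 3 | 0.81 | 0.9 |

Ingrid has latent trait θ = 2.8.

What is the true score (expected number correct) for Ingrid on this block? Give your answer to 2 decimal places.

2.79

P(θ) = 1 / (1 + exp(−a(θ − b)))
P_1 = 1/(1+e^{-3.9280}) = 0.9807
P_2 = 1/(1+e^{-3.9760}) = 0.9816
P_3 = 1/(1+e^{-1.5390}) = 0.8233
E[score] = 0.9807 + 0.9816 + 0.8233 = 2.7856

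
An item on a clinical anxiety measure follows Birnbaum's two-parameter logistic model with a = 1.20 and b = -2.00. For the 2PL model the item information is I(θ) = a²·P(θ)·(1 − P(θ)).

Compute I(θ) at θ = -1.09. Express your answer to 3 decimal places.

0.271

P = 1/(1+e^{-1.0920}) = 0.7488
P(1−P) = 0.7488 × 0.2512 = 0.1881
I = a² × P(1−P) = 1.20² × 0.1881 = 0.27089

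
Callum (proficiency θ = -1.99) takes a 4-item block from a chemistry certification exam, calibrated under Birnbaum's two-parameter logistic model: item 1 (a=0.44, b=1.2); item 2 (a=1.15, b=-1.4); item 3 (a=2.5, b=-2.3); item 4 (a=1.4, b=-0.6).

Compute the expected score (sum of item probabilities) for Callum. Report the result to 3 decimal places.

P(θ) = 1 / (1 + exp(−a(θ − b)))
P_1 = 1/(1+e^{1.4036}) = 0.1972
P_2 = 1/(1+e^{0.6785}) = 0.3366
P_3 = 1/(1+e^{-0.7750}) = 0.6846
P_4 = 1/(1+e^{1.9460}) = 0.1250
E[score] = 0.1972 + 0.3366 + 0.6846 + 0.1250 = 1.3434

1.343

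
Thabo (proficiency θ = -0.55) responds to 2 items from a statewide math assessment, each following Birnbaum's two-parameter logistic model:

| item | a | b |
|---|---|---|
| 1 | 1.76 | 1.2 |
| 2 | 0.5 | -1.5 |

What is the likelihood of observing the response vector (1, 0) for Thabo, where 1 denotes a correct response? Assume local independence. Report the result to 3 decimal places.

P(θ) = 1 / (1 + exp(−a(θ − b)))
P_1 = 1/(1+e^{3.0800}) = 0.0439
P_2 = 1/(1+e^{-0.4750}) = 0.6166
L = P_1 × (1−P_2) = 0.0439 × 0.3834 = 0.01685

0.017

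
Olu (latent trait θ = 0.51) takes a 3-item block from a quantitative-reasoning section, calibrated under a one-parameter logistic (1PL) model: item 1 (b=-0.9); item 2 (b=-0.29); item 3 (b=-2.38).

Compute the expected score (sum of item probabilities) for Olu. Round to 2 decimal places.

P(θ) = 1 / (1 + exp(−(θ − b)))
P_1 = 1/(1+e^{-1.4100}) = 0.8038
P_2 = 1/(1+e^{-0.8000}) = 0.6900
P_3 = 1/(1+e^{-2.8900}) = 0.9473
E[score] = 0.8038 + 0.6900 + 0.9473 = 2.4411

2.44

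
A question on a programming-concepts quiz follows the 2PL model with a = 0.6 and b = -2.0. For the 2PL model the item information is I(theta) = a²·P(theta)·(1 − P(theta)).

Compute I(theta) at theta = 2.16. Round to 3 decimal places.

0.025

P = 1/(1+e^{-2.4960}) = 0.9239
P(1−P) = 0.9239 × 0.0761 = 0.0703
I = a² × P(1−P) = 0.6² × 0.0703 = 0.02532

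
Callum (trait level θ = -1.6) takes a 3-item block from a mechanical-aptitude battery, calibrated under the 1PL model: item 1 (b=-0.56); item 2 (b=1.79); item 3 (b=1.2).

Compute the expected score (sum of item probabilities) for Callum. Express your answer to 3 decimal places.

0.351

P(θ) = 1 / (1 + exp(−(θ − b)))
P_1 = 1/(1+e^{1.0400}) = 0.2611
P_2 = 1/(1+e^{3.3900}) = 0.0326
P_3 = 1/(1+e^{2.8000}) = 0.0573
E[score] = 0.2611 + 0.0326 + 0.0573 = 0.3511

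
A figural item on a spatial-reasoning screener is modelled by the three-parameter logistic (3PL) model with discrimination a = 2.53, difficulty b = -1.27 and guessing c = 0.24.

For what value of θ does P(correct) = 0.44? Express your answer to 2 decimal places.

-1.68

P(θ) = c + (1 − c) · 1 / (1 + exp(−a(θ − b)))
Remove guessing floor: (0.44 − 0.24)/(1 − 0.24) = 0.2632
logit = ln(0.2632/0.7368) = -1.0296
θ = b + logit/(a) = -1.27 + (-1.0296)/2.5300 = -1.6770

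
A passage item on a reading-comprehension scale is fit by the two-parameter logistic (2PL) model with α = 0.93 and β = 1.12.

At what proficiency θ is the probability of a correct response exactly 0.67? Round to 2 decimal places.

P(θ) = 1 / (1 + exp(−α(θ − β)))
logit = ln(0.6700/0.3300) = 0.7082
θ = β + logit/(α) = 1.12 + 0.7082/0.9300 = 1.8815

1.88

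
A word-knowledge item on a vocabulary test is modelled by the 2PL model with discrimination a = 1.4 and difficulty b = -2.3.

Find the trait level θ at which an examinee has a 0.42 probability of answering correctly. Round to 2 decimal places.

-2.53

P(θ) = 1 / (1 + exp(−a(θ − b)))
logit = ln(0.4200/0.5800) = -0.3228
θ = b + logit/(a) = -2.3 + (-0.3228)/1.4000 = -2.5306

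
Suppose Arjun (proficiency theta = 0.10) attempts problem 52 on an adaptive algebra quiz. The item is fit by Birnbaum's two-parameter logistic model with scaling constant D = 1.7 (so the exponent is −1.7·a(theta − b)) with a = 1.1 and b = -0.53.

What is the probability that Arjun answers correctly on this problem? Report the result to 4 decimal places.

P(theta) = 1 / (1 + exp(−D·a(theta − b)))
Exponent: 1.7 × 1.1 × (0.10 − (-0.53)) = 1.1781
1/(1 + e^{-1.1781}) = 0.7646
P = 0.7646

0.7646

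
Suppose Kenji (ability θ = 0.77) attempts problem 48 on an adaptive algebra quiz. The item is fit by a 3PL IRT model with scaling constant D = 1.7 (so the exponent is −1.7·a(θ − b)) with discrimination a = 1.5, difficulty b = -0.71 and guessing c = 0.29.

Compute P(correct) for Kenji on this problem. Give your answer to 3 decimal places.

0.984

P(θ) = c + (1 − c) · 1 / (1 + exp(−D·a(θ − b)))
Exponent: 1.7 × 1.5 × (0.77 − (-0.71)) = 3.7740
1/(1 + e^{-3.7740}) = 0.9776
P = 0.29 + 0.71 × 0.9776 = 0.9841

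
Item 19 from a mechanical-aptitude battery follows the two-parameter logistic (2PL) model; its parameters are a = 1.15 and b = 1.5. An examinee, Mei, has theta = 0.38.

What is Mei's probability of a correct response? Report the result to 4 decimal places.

0.2162

P(theta) = 1 / (1 + exp(−a(theta − b)))
Exponent: 1.15 × (0.38 − 1.5) = -1.2880
1/(1 + e^{1.2880}) = 0.2162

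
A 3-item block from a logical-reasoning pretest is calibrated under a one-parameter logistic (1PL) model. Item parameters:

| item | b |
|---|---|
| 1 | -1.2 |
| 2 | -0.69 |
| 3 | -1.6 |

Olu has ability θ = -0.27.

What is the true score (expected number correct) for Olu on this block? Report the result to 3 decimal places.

2.111

P(θ) = 1 / (1 + exp(−(θ − b)))
P_1 = 1/(1+e^{-0.9300}) = 0.7171
P_2 = 1/(1+e^{-0.4200}) = 0.6035
P_3 = 1/(1+e^{-1.3300}) = 0.7908
E[score] = 0.7171 + 0.6035 + 0.7908 = 2.1114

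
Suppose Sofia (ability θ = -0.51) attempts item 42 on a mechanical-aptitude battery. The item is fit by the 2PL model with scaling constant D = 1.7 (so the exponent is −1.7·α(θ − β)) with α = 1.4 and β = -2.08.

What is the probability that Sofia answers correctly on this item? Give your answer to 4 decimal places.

0.9767

P(θ) = 1 / (1 + exp(−D·α(θ − β)))
Exponent: 1.7 × 1.4 × (-0.51 − (-2.08)) = 3.7366
1/(1 + e^{-3.7366}) = 0.9767
P = 0.9767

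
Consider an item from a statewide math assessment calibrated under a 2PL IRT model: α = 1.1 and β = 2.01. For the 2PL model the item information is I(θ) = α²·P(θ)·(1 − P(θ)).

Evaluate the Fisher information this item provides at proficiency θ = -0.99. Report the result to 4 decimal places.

0.0415

P = 1/(1+e^{3.3000}) = 0.0356
P(1−P) = 0.0356 × 0.9644 = 0.0343
I = α² × P(1−P) = 1.1² × 0.0343 = 0.04151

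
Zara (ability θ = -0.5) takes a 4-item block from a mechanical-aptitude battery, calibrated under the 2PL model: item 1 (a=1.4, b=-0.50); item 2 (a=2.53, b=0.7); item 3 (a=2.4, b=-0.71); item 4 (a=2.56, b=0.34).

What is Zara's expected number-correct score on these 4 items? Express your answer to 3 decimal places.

P(θ) = 1 / (1 + exp(−a(θ − b)))
P_1 = 1/(1+e^{0.0000}) = 0.5000
P_2 = 1/(1+e^{3.0360}) = 0.0458
P_3 = 1/(1+e^{-0.5040}) = 0.6234
P_4 = 1/(1+e^{2.1504}) = 0.1043
E[score] = 0.5000 + 0.0458 + 0.6234 + 0.1043 = 1.2735

1.274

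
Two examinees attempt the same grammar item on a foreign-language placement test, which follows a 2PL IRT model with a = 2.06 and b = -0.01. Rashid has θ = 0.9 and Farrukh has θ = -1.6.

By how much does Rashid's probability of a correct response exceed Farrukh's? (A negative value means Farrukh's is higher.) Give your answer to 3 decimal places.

P(θ) = 1 / (1 + exp(−a(θ − b)))
P(Rashid) = 0.8670  [exponent 1.8746]
P(Farrukh) = 0.0364  [exponent -3.2754]
Difference = 0.8670 − 0.0364 = 0.8306

0.831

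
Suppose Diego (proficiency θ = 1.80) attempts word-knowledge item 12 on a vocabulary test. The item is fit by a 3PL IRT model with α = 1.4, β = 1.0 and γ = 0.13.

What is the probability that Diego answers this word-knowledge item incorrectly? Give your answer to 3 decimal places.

P(θ) = γ + (1 − γ) · 1 / (1 + exp(−α(θ − β)))
Exponent: 1.4 × (1.80 − 1.0) = 1.1200
1/(1 + e^{-1.1200}) = 0.7540
P = 0.13 + 0.87 × 0.7540 = 0.7860
P(incorrect) = 1 − 0.7860 = 0.2140

0.214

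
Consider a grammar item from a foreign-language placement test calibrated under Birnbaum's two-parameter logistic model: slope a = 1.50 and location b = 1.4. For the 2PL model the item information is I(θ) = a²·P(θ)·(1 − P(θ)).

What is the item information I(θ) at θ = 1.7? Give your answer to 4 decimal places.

0.5350

P = 1/(1+e^{-0.4500}) = 0.6106
P(1−P) = 0.6106 × 0.3894 = 0.2378
I = a² × P(1−P) = 1.50² × 0.2378 = 0.53496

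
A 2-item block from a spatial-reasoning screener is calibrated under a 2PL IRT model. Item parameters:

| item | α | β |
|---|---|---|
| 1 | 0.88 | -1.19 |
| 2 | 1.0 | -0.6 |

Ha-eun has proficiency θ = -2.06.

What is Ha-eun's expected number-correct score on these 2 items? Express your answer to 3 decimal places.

0.506

P(θ) = 1 / (1 + exp(−α(θ − β)))
P_1 = 1/(1+e^{0.7656}) = 0.3174
P_2 = 1/(1+e^{1.4600}) = 0.1885
E[score] = 0.3174 + 0.1885 = 0.5059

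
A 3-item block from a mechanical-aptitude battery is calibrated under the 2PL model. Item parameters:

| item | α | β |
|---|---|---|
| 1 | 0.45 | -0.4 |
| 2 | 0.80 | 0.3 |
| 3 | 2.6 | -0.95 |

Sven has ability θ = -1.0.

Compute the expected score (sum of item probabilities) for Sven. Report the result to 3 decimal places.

1.162

P(θ) = 1 / (1 + exp(−α(θ − β)))
P_1 = 1/(1+e^{0.2700}) = 0.4329
P_2 = 1/(1+e^{1.0400}) = 0.2611
P_3 = 1/(1+e^{0.1300}) = 0.4675
E[score] = 0.4329 + 0.2611 + 0.4675 = 1.1616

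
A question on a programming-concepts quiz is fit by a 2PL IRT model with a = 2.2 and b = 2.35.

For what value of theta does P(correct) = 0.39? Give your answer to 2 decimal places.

P(theta) = 1 / (1 + exp(−a(theta − b)))
logit = ln(0.3900/0.6100) = -0.4473
theta = b + logit/(a) = 2.35 + (-0.4473)/2.2000 = 2.1467

2.15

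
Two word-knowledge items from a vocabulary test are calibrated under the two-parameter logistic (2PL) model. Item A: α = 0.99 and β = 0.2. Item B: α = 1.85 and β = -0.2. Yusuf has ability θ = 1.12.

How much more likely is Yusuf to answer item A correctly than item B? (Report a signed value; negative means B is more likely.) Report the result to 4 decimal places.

P(θ) = 1 / (1 + exp(−α(θ − β)))
P_A = 0.7132
P_B = 0.9200
P_A − P_B = -0.2068

-0.2068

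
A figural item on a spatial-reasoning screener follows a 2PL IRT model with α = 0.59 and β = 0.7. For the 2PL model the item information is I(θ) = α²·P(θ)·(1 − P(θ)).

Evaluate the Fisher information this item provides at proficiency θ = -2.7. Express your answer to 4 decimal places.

0.0364

P = 1/(1+e^{2.0060}) = 0.1186
P(1−P) = 0.1186 × 0.8814 = 0.1045
I = α² × P(1−P) = 0.59² × 0.1045 = 0.03638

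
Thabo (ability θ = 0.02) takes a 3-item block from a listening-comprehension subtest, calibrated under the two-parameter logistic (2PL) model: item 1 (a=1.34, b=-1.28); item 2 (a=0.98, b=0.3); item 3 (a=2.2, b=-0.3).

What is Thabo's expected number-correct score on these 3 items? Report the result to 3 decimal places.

P(θ) = 1 / (1 + exp(−a(θ − b)))
P_1 = 1/(1+e^{-1.7420}) = 0.8509
P_2 = 1/(1+e^{0.2744}) = 0.4318
P_3 = 1/(1+e^{-0.7040}) = 0.6691
E[score] = 0.8509 + 0.4318 + 0.6691 = 1.9518

1.952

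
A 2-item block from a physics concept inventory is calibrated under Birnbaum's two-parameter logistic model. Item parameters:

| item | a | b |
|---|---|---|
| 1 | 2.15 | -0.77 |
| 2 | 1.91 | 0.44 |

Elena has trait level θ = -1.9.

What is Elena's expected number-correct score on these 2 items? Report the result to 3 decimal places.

P(θ) = 1 / (1 + exp(−a(θ − b)))
P_1 = 1/(1+e^{2.4295}) = 0.0810
P_2 = 1/(1+e^{4.4694}) = 0.0113
E[score] = 0.0810 + 0.0113 = 0.0923

0.092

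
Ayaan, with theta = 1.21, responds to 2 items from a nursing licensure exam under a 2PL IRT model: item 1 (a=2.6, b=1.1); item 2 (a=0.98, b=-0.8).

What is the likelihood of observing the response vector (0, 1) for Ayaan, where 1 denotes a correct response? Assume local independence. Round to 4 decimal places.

0.3765

P(theta) = 1 / (1 + exp(−a(theta − b)))
P_1 = 1/(1+e^{-0.2860}) = 0.5710
P_2 = 1/(1+e^{-1.9698}) = 0.8776
L = (1−P_1) × P_2 = 0.4290 × 0.8776 = 0.37647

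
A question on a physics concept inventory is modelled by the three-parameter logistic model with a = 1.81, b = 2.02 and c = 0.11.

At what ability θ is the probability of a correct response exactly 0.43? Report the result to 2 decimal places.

1.70

P(θ) = c + (1 − c) · 1 / (1 + exp(−a(θ − b)))
Remove guessing floor: (0.43 − 0.11)/(1 − 0.11) = 0.3596
logit = ln(0.3596/0.6404) = -0.5773
θ = b + logit/(a) = 2.02 + (-0.5773)/1.8100 = 1.7010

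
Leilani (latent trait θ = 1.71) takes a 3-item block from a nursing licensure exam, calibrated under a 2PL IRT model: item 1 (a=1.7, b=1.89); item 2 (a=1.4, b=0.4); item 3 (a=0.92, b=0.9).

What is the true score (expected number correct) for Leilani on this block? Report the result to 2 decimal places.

P(θ) = 1 / (1 + exp(−a(θ − b)))
P_1 = 1/(1+e^{0.3060}) = 0.4241
P_2 = 1/(1+e^{-1.8340}) = 0.8622
P_3 = 1/(1+e^{-0.7452}) = 0.6781
E[score] = 0.4241 + 0.8622 + 0.6781 = 1.9645

1.96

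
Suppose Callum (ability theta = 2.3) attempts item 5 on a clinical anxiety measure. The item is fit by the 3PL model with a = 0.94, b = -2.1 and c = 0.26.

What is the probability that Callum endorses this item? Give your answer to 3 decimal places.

0.988

P(theta) = c + (1 − c) · 1 / (1 + exp(−a(theta − b)))
Exponent: 0.94 × (2.3 − (-2.1)) = 4.1360
1/(1 + e^{-4.1360}) = 0.9843
P = 0.26 + 0.74 × 0.9843 = 0.9884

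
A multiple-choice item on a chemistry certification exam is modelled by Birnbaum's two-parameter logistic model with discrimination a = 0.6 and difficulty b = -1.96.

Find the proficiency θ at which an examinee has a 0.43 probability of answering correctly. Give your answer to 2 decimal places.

-2.43

P(θ) = 1 / (1 + exp(−a(θ − b)))
logit = ln(0.4300/0.5700) = -0.2819
θ = b + logit/(a) = -1.96 + (-0.2819)/0.6000 = -2.4298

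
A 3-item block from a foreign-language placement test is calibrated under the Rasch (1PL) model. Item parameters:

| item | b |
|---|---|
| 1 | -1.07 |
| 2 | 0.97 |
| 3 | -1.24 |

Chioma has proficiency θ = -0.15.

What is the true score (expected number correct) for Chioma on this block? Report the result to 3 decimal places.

P(θ) = 1 / (1 + exp(−(θ − b)))
P_1 = 1/(1+e^{-0.9200}) = 0.7150
P_2 = 1/(1+e^{1.1200}) = 0.2460
P_3 = 1/(1+e^{-1.0900}) = 0.7484
E[score] = 0.7150 + 0.2460 + 0.7484 = 1.7094

1.709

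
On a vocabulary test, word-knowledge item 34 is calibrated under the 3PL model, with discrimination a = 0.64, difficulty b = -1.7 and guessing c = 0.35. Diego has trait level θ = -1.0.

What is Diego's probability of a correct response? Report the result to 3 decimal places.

P(θ) = c + (1 − c) · 1 / (1 + exp(−a(θ − b)))
Exponent: 0.64 × (-1.0 − (-1.7)) = 0.4480
1/(1 + e^{-0.4480}) = 0.6102
P = 0.35 + 0.65 × 0.6102 = 0.7466

0.747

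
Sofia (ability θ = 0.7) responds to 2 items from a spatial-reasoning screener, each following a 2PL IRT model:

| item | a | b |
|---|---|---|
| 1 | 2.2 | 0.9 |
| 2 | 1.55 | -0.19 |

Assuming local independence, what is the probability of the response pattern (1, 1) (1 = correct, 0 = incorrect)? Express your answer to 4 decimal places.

0.3130

P(θ) = 1 / (1 + exp(−a(θ − b)))
P_1 = 1/(1+e^{0.4400}) = 0.3917
P_2 = 1/(1+e^{-1.3795}) = 0.7989
L = P_1 × P_2 = 0.3917 × 0.7989 = 0.31297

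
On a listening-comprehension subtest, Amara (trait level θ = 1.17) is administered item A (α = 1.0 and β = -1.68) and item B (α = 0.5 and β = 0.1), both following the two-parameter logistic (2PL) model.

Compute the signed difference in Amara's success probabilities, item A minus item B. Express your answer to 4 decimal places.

0.3147

P(θ) = 1 / (1 + exp(−α(θ − β)))
P_A = 0.9453
P_B = 0.6306
P_A − P_B = 0.3147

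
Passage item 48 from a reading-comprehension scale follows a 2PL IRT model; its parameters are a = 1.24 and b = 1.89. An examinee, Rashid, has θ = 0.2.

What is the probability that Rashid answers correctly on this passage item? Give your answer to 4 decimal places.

P(θ) = 1 / (1 + exp(−a(θ − b)))
Exponent: 1.24 × (0.2 − 1.89) = -2.0956
1/(1 + e^{2.0956}) = 0.1095

0.1095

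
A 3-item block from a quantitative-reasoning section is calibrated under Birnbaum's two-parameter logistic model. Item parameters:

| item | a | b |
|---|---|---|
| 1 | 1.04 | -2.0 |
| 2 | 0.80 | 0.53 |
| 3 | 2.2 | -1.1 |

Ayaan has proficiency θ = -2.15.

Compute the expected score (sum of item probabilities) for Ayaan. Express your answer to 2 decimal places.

P(θ) = 1 / (1 + exp(−a(θ − b)))
P_1 = 1/(1+e^{0.1560}) = 0.4611
P_2 = 1/(1+e^{2.1440}) = 0.1049
P_3 = 1/(1+e^{2.3100}) = 0.0903
E[score] = 0.4611 + 0.1049 + 0.0903 = 0.6563

0.66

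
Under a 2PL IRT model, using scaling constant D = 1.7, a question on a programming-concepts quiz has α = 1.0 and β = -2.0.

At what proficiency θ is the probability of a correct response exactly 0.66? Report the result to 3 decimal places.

-1.610

P(θ) = 1 / (1 + exp(−D·α(θ − β)))
logit = ln(0.6600/0.3400) = 0.6633
θ = β + logit/(1.7·α) = -2.0 + 0.6633/1.7000 = -1.6098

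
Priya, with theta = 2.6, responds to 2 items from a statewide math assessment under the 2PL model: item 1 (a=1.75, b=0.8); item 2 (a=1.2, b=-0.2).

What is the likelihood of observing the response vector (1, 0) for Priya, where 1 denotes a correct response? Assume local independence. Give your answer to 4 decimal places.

0.0322

P(theta) = 1 / (1 + exp(−a(theta − b)))
P_1 = 1/(1+e^{-3.1500}) = 0.9589
P_2 = 1/(1+e^{-3.3600}) = 0.9664
L = P_1 × (1−P_2) = 0.9589 × 0.0336 = 0.03219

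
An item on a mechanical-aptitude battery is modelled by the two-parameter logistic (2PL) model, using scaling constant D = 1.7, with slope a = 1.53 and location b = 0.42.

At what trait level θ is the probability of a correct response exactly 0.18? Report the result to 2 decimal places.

P(θ) = 1 / (1 + exp(−D·a(θ − b)))
logit = ln(0.1800/0.8200) = -1.5163
θ = b + logit/(1.7·a) = 0.42 + (-1.5163)/2.6010 = -0.1630

-0.16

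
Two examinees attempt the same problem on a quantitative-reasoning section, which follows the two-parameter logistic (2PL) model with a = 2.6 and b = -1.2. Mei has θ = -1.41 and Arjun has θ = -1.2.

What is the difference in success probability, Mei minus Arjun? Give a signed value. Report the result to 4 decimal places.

P(θ) = 1 / (1 + exp(−a(θ − b)))
P(Mei) = 0.3668  [exponent -0.5460]
P(Arjun) = 0.5000  [exponent 0.0000]
Difference = 0.3668 − 0.5000 = -0.1332

-0.1332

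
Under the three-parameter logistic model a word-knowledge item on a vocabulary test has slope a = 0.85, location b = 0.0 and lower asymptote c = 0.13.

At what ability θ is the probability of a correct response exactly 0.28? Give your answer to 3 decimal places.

P(θ) = c + (1 − c) · 1 / (1 + exp(−a(θ − b)))
Remove guessing floor: (0.28 − 0.13)/(1 − 0.13) = 0.1724
logit = ln(0.1724/0.8276) = -1.5686
θ = b + logit/(a) = 0.0 + (-1.5686)/0.8500 = -1.8454

-1.845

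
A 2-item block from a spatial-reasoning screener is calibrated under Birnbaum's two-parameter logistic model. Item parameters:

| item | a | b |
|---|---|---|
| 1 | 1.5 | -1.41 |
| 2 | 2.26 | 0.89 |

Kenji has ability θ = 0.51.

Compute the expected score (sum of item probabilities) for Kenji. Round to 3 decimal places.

1.244

P(θ) = 1 / (1 + exp(−a(θ − b)))
P_1 = 1/(1+e^{-2.8800}) = 0.9468
P_2 = 1/(1+e^{0.8588}) = 0.2976
E[score] = 0.9468 + 0.2976 = 1.2444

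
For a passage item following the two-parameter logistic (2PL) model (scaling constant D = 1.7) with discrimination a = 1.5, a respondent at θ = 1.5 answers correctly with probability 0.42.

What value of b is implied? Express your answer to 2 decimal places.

1.63

P(θ) = 1 / (1 + exp(−D·a(θ − b)))
logit(0.42) = ln(0.42/0.58) = -0.3228
b = θ − logit/(1.7·a) = 1.5 − (-0.3228)/2.5500 = 1.6266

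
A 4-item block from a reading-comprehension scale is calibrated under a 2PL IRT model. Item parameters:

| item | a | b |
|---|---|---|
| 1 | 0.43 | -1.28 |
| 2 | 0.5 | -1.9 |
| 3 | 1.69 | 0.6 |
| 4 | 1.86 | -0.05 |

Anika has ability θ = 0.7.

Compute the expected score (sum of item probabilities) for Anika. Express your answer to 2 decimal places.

P(θ) = 1 / (1 + exp(−a(θ − b)))
P_1 = 1/(1+e^{-0.8514}) = 0.7009
P_2 = 1/(1+e^{-1.3000}) = 0.7858
P_3 = 1/(1+e^{-0.1690}) = 0.5421
P_4 = 1/(1+e^{-1.3950}) = 0.8014
E[score] = 0.7009 + 0.7858 + 0.5421 + 0.8014 = 2.8302

2.83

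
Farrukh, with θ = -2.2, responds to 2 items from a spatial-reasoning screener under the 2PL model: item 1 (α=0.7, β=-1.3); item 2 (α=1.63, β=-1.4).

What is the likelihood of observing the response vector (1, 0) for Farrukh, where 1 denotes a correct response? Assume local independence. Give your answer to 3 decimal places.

P(θ) = 1 / (1 + exp(−α(θ − β)))
P_1 = 1/(1+e^{0.6300}) = 0.3475
P_2 = 1/(1+e^{1.3040}) = 0.2135
L = P_1 × (1−P_2) = 0.3475 × 0.7865 = 0.27332

0.273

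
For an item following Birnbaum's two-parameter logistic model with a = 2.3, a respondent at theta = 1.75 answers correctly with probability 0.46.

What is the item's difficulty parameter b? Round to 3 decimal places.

P(theta) = 1 / (1 + exp(−a(theta − b)))
logit(0.46) = ln(0.46/0.54) = -0.1603
b = theta − logit/(a) = 1.75 − (-0.1603)/2.3000 = 1.8197

1.820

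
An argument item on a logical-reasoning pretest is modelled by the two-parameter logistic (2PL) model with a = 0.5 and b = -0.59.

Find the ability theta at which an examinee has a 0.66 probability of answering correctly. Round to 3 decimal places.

P(theta) = 1 / (1 + exp(−a(theta − b)))
logit = ln(0.6600/0.3400) = 0.6633
theta = b + logit/(a) = -0.59 + 0.6633/0.5000 = 0.7366

0.737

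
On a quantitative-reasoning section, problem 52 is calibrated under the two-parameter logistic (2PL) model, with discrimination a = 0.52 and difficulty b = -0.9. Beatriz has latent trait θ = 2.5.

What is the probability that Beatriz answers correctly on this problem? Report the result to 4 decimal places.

0.8542

P(θ) = 1 / (1 + exp(−a(θ − b)))
Exponent: 0.52 × (2.5 − (-0.9)) = 1.7680
1/(1 + e^{-1.7680}) = 0.8542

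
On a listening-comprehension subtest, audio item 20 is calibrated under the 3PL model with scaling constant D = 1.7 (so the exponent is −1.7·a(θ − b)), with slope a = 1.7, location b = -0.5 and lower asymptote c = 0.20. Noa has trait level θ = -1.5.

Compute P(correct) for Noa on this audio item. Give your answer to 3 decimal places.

0.242

P(θ) = c + (1 − c) · 1 / (1 + exp(−D·a(θ − b)))
Exponent: 1.7 × 1.7 × (-1.5 − (-0.5)) = -2.8900
1/(1 + e^{2.8900}) = 0.0527
P = 0.20 + 0.80 × 0.0527 = 0.2421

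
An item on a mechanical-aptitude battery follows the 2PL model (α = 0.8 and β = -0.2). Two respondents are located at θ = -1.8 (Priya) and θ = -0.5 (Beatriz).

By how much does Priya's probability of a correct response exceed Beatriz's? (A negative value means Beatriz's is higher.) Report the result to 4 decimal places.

-0.2227

P(θ) = 1 / (1 + exp(−α(θ − β)))
P(Priya) = 0.2176  [exponent -1.2800]
P(Beatriz) = 0.4403  [exponent -0.2400]
Difference = 0.2176 − 0.4403 = -0.2227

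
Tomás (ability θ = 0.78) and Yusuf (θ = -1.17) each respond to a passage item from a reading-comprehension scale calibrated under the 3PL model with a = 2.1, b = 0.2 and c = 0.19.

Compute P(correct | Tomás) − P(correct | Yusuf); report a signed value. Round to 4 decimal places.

0.5819

P(θ) = c + (1 − c) · 1 / (1 + exp(−a(θ − b)))
P(Tomás) = 0.8151  [exponent 1.2180]
P(Yusuf) = 0.2332  [exponent -2.8770]
Difference = 0.8151 − 0.2332 = 0.5819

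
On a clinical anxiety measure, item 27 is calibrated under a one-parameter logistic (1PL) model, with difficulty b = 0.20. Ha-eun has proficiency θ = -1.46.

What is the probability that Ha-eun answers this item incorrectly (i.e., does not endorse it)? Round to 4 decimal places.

0.8402

P(θ) = 1 / (1 + exp(−(θ − b)))
Exponent: (-1.46 − 0.20) = -1.6600
1/(1 + e^{1.6600}) = 0.1598
P = 0.1598
P(incorrect) = 1 − 0.1598 = 0.8402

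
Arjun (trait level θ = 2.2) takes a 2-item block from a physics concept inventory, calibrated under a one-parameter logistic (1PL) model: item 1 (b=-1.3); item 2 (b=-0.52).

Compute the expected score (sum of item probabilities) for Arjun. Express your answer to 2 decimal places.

1.91

P(θ) = 1 / (1 + exp(−(θ − b)))
P_1 = 1/(1+e^{-3.5000}) = 0.9707
P_2 = 1/(1+e^{-2.7200}) = 0.9382
E[score] = 0.9707 + 0.9382 = 1.9089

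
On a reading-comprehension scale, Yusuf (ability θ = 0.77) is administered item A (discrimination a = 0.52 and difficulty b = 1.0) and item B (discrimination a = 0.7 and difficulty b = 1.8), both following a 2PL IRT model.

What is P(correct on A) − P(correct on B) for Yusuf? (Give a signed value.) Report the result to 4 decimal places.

0.1430

P(θ) = 1 / (1 + exp(−a(θ − b)))
P_A = 0.4701
P_B = 0.3272
P_A − P_B = 0.1430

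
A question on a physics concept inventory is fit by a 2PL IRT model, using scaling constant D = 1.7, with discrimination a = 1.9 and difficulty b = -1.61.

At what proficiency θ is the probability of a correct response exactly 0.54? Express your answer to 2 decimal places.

P(θ) = 1 / (1 + exp(−D·a(θ − b)))
logit = ln(0.5400/0.4600) = 0.1603
θ = b + logit/(1.7·a) = -1.61 + 0.1603/3.2300 = -1.5604

-1.56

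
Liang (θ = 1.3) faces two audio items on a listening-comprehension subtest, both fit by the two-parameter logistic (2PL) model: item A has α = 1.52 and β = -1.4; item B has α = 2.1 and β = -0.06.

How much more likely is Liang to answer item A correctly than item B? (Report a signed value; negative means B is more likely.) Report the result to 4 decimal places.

P(θ) = 1 / (1 + exp(−α(θ − β)))
P_A = 0.9838
P_B = 0.9456
P_A − P_B = 0.0381

0.0381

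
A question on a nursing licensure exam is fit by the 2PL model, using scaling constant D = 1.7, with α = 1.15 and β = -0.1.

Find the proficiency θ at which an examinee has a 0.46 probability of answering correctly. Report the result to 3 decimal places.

P(θ) = 1 / (1 + exp(−D·α(θ − β)))
logit = ln(0.4600/0.5400) = -0.1603
θ = β + logit/(1.7·α) = -0.1 + (-0.1603)/1.9550 = -0.1820

-0.182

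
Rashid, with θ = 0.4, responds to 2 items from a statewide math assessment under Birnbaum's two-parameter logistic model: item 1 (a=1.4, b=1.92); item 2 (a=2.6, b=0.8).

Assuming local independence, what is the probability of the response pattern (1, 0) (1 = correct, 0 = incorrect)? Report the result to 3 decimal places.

P(θ) = 1 / (1 + exp(−a(θ − b)))
P_1 = 1/(1+e^{2.1280}) = 0.1064
P_2 = 1/(1+e^{1.0400}) = 0.2611
L = P_1 × (1−P_2) = 0.1064 × 0.7389 = 0.07862

0.079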